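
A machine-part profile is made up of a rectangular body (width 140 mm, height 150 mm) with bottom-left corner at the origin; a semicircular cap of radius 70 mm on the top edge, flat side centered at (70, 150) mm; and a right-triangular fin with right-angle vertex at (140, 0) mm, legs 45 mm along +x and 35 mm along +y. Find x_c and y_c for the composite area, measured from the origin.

rectangular body: A = 140 × 150 = 21000.00, centroid at (70.00, 75.00).
semicircular top: A = ½π·70² = 7696.90, centroid at (70.00, 179.71).
triangular fin: A = ½·45·35 = 787.50, centroid at (155.00, 11.67).
ΣA = 29484.40 mm², ΣAx_c = 2130845.64 mm³, ΣAy_c = 2967389.47 mm³.
x_c = 2130845.64/29484.40 = 72.27 mm; y_c = 2967389.47/29484.40 = 100.64 mm.

x_c = 72.27 mm, y_c = 100.64 mm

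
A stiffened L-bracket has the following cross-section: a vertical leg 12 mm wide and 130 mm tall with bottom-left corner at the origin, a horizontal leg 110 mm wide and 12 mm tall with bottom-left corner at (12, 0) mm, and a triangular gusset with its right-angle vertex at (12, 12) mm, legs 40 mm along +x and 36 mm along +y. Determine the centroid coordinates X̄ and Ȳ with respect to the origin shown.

X̄ = 32.23 mm, Ȳ = 35.17 mm

Part | A | x̄ᵢ | ȳᵢ | A·x̄ᵢ | A·ȳᵢ
vertical leg | 1560.00 | 6.00 | 65.00 | 9360.00 | 101400.00
horizontal leg | 1320.00 | 67.00 | 6.00 | 88440.00 | 7920.00
gusset | 720.00 | 25.33 | 24.00 | 18240.00 | 17280.00
Σ | 3600.00 |  |  | 116040.00 | 126600.00
X̄ = 116040.00 / 3600.00 = 32.23 mm
Ȳ = 126600.00 / 3600.00 = 35.17 mm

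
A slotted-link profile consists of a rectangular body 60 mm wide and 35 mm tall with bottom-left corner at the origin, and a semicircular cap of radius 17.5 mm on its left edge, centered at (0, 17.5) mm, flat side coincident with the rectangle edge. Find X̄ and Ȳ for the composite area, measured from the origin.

X̄ = 23.02 mm, Ȳ = 17.50 mm

Part | A | x̄ᵢ | ȳᵢ | A·x̄ᵢ | A·ȳᵢ
rectangular body | 2100.00 | 30.00 | 17.50 | 63000.00 | 36750.00
semicircular end | 481.06 | -7.43 | 17.50 | -3572.92 | 8418.49
Σ | 2581.06 |  |  | 59427.08 | 45168.49
X̄ = 59427.08 / 2581.06 = 23.02 mm
Ȳ = 45168.49 / 2581.06 = 17.50 mm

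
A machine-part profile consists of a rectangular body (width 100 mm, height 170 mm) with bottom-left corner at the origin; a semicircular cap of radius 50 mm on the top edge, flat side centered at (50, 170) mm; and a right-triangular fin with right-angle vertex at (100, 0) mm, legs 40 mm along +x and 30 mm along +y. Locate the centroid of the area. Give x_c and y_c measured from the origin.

x_c = 51.77 mm, y_c = 102.29 mm

rectangular body: A = 100 × 170 = 17000.00, centroid at (50.00, 85.00).
semicircular top: A = ½π·50² = 3926.99, centroid at (50.00, 191.22).
triangular fin: A = ½·40·30 = 600.00, centroid at (113.33, 10.00).
ΣA = 21526.99 mm²
ΣAx_c = (17000.00)(50.00) + (3926.99)(50.00) + (600.00)(113.33) = 1114349.54 mm³
ΣAy_c = (17000.00)(85.00) + (3926.99)(191.22) + (600.00)(10.00) = 2201921.77 mm³
x_c = 1114349.54 / 21526.99 = 51.77 mm
y_c = 2201921.77 / 21526.99 = 102.29 mm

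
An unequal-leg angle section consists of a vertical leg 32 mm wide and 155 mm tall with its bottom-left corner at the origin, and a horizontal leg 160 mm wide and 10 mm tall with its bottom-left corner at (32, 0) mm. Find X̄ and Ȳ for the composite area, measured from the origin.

X̄ = 39.41 mm, Ȳ = 59.82 mm

vertical leg: A = 32 × 155 = 4960.00, centroid at (16.00, 77.50).
horizontal leg: A = 160 × 10 = 1600.00, centroid at (112.00, 5.00).
ΣA = 6560.00 mm², ΣAX̄ = 258560.00 mm³, ΣAȲ = 392400.00 mm³.
X̄ = 258560.00/6560.00 = 39.41 mm; Ȳ = 392400.00/6560.00 = 59.82 mm.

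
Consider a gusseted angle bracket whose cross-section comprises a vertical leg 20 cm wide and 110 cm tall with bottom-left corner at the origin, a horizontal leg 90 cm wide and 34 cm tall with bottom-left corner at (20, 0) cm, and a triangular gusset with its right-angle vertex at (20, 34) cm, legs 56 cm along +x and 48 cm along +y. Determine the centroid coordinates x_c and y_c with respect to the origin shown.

Part | A | x̄ᵢ | ȳᵢ | A·x̄ᵢ | A·ȳᵢ
vertical leg | 2200.00 | 10.00 | 55.00 | 22000.00 | 121000.00
horizontal leg | 3060.00 | 65.00 | 17.00 | 198900.00 | 52020.00
gusset | 1344.00 | 38.67 | 50.00 | 51968.00 | 67200.00
Σ | 6604.00 |  |  | 272868.00 | 240220.00
x_c = 272868.00 / 6604.00 = 41.32 cm
y_c = 240220.00 / 6604.00 = 36.37 cm

x_c = 41.32 cm, y_c = 36.37 cm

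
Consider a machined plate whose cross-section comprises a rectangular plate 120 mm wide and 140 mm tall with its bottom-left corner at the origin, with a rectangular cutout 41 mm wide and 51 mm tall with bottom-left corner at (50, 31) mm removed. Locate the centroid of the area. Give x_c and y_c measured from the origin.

Part | A | x̄ᵢ | ȳᵢ | A·x̄ᵢ | A·ȳᵢ
plate | 16800.00 | 60.00 | 70.00 | 1008000.00 | 1176000.00
hole | -2091.00 | 70.50 | 56.50 | -147415.50 | -118141.50
Σ | 14709.00 |  |  | 860584.50 | 1057858.50
x_c = 860584.50 / 14709.00 = 58.51 mm
y_c = 1057858.50 / 14709.00 = 71.92 mm

x_c = 58.51 mm, y_c = 71.92 mm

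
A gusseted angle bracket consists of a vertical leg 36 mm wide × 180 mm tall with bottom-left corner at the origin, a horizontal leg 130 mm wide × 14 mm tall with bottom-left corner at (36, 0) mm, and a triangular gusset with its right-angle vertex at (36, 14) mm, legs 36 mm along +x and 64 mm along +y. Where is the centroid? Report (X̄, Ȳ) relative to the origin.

Part | A | x̄ᵢ | ȳᵢ | A·x̄ᵢ | A·ȳᵢ
vertical leg | 6480.00 | 18.00 | 90.00 | 116640.00 | 583200.00
horizontal leg | 1820.00 | 101.00 | 7.00 | 183820.00 | 12740.00
gusset | 1152.00 | 48.00 | 35.33 | 55296.00 | 40704.00
Σ | 9452.00 |  |  | 355756.00 | 636644.00
X̄ = 355756.00 / 9452.00 = 37.64 mm
Ȳ = 636644.00 / 9452.00 = 67.36 mm

X̄ = 37.64 mm, Ȳ = 67.36 mm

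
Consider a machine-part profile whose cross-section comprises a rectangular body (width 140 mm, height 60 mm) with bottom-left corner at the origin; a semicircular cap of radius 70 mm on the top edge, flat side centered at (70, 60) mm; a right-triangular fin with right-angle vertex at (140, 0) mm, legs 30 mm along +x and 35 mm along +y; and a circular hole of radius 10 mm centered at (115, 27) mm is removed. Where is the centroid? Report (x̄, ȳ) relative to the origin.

rectangular body: A = 140 × 60 = 8400.00, centroid at (70.00, 30.00).
semicircular top: A = ½π·70² = 7696.90, centroid at (70.00, 89.71).
triangular fin: A = ½·30·35 = 525.00, centroid at (150.00, 11.67).
hole: A = −π·10² = -314.16, centroid at (115.00, 27.00).
ΣA = 16307.74 mm²
ΣAx̄ = (8400.00)(70.00) + (7696.90)(70.00) + (525.00)(150.00) + (-314.16)(115.00) = 1169404.82 mm³
ΣAȳ = (8400.00)(30.00) + (7696.90)(89.71) + (525.00)(11.67) + (-314.16)(27.00) = 940123.49 mm³
x̄ = 1169404.82 / 16307.74 = 71.71 mm
ȳ = 940123.49 / 16307.74 = 57.65 mm

x̄ = 71.71 mm, ȳ = 57.65 mm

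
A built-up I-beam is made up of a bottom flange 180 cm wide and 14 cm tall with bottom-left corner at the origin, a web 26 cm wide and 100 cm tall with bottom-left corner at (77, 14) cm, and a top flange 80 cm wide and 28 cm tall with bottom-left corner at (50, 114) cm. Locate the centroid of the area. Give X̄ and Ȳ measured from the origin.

X̄ = 90.00 cm, Ȳ = 63.96 cm

bottom flange: A = 180 × 14 = 2520.00, centroid at (90.00, 7.00).
web: A = 26 × 100 = 2600.00, centroid at (90.00, 64.00).
top flange: A = 80 × 28 = 2240.00, centroid at (90.00, 128.00).
ΣA = 7360.00 cm², ΣAX̄ = 662400.00 cm³, ΣAȲ = 470760.00 cm³.
X̄ = 662400.00/7360.00 = 90.00 cm; Ȳ = 470760.00/7360.00 = 63.96 cm.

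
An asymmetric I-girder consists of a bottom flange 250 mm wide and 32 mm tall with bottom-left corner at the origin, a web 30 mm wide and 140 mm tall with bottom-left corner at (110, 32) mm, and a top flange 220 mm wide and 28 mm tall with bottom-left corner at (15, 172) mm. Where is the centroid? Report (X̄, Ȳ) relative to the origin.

X̄ = 125.00 mm, Ȳ = 92.71 mm

bottom flange: A = 250 × 32 = 8000.00, centroid at (125.00, 16.00).
web: A = 30 × 140 = 4200.00, centroid at (125.00, 102.00).
top flange: A = 220 × 28 = 6160.00, centroid at (125.00, 186.00).
ΣA = 18360.00 mm²
ΣAX̄ = (8000.00)(125.00) + (4200.00)(125.00) + (6160.00)(125.00) = 2295000.00 mm³
ΣAȲ = (8000.00)(16.00) + (4200.00)(102.00) + (6160.00)(186.00) = 1702160.00 mm³
X̄ = 2295000.00 / 18360.00 = 125.00 mm
Ȳ = 1702160.00 / 18360.00 = 92.71 mm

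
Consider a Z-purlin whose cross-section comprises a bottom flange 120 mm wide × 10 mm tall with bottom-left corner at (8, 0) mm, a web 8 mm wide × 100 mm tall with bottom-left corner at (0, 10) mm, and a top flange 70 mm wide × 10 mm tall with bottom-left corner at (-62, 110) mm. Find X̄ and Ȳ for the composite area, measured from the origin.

X̄ = 24.41 mm, Ȳ = 49.81 mm

bottom flange: A = 120 × 10 = 1200.00, centroid at (68.00, 5.00).
web: A = 8 × 100 = 800.00, centroid at (4.00, 60.00).
top flange: A = 70 × 10 = 700.00, centroid at (-27.00, 115.00).
ΣA = 2700.00 mm²
ΣAX̄ = (1200.00)(68.00) + (800.00)(4.00) + (700.00)(-27.00) = 65900.00 mm³
ΣAȲ = (1200.00)(5.00) + (800.00)(60.00) + (700.00)(115.00) = 134500.00 mm³
X̄ = 65900.00 / 2700.00 = 24.41 mm
Ȳ = 134500.00 / 2700.00 = 49.81 mm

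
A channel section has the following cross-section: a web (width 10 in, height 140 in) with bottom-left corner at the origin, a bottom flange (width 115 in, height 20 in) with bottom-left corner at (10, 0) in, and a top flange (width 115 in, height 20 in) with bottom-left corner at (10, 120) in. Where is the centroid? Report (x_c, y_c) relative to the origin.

web: A = 10 × 140 = 1400.00, centroid at (5.00, 70.00).
bottom flange: A = 115 × 20 = 2300.00, centroid at (67.50, 10.00).
top flange: A = 115 × 20 = 2300.00, centroid at (67.50, 130.00).
ΣA = 6000.00 in²
ΣAx_c = (1400.00)(5.00) + (2300.00)(67.50) + (2300.00)(67.50) = 317500.00 in³
ΣAy_c = (1400.00)(70.00) + (2300.00)(10.00) + (2300.00)(130.00) = 420000.00 in³
x_c = 317500.00 / 6000.00 = 52.92 in
y_c = 420000.00 / 6000.00 = 70.00 in

x_c = 52.92 in, y_c = 70.00 in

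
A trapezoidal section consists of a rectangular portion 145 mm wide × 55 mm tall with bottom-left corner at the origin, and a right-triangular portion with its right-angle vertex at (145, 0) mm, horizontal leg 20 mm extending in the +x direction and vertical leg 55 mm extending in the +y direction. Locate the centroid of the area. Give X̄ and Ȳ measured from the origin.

X̄ = 77.61 mm, Ȳ = 26.91 mm

Part | A | x̄ᵢ | ȳᵢ | A·x̄ᵢ | A·ȳᵢ
rectangular portion | 7975.00 | 72.50 | 27.50 | 578187.50 | 219312.50
triangular portion | 550.00 | 151.67 | 18.33 | 83416.67 | 10083.33
Σ | 8525.00 |  |  | 661604.17 | 229395.83
X̄ = 661604.17 / 8525.00 = 77.61 mm
Ȳ = 229395.83 / 8525.00 = 26.91 mm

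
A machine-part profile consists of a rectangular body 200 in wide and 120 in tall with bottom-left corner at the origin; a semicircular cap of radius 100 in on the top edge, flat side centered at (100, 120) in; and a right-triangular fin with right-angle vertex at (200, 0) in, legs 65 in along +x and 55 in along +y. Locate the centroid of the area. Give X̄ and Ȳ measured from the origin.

X̄ = 105.24 in, Ȳ = 96.98 in

Part | A | x̄ᵢ | ȳᵢ | A·x̄ᵢ | A·ȳᵢ
rectangular body | 24000.00 | 100.00 | 60.00 | 2400000.00 | 1440000.00
semicircular top | 15707.96 | 100.00 | 162.44 | 1570796.33 | 2551622.26
triangular fin | 1787.50 | 221.67 | 18.33 | 396229.17 | 32770.83
Σ | 41495.46 |  |  | 4367025.49 | 4024393.09
X̄ = 4367025.49 / 41495.46 = 105.24 in
Ȳ = 4024393.09 / 41495.46 = 96.98 in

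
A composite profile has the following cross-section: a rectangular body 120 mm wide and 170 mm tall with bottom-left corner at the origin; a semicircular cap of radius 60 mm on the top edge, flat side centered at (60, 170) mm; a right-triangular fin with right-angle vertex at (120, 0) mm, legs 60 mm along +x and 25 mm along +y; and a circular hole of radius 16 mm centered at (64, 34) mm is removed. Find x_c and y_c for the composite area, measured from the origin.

x_c = 62.18 mm, y_c = 108.39 mm

Part | A | x̄ᵢ | ȳᵢ | A·x̄ᵢ | A·ȳᵢ
rectangular body | 20400.00 | 60.00 | 85.00 | 1224000.00 | 1734000.00
semicircular top | 5654.87 | 60.00 | 195.46 | 339292.01 | 1105327.35
triangular fin | 750.00 | 140.00 | 8.33 | 105000.00 | 6250.00
hole | -804.25 | 64.00 | 34.00 | -51471.85 | -27344.42
Σ | 26000.62 |  |  | 1616820.15 | 2818232.93
x_c = 1616820.15 / 26000.62 = 62.18 mm
y_c = 2818232.93 / 26000.62 = 108.39 mm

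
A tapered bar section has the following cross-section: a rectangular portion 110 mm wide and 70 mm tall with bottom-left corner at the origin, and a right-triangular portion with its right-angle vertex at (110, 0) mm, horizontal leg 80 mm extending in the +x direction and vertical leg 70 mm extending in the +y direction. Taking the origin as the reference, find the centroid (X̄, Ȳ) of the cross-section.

rectangular portion: A = 110 × 70 = 7700.00, centroid at (55.00, 35.00).
triangular portion: A = ½·80·70 = 2800.00, centroid at (136.67, 23.33).
ΣA = 10500.00 mm², ΣAX̄ = 806166.67 mm³, ΣAȲ = 334833.33 mm³.
X̄ = 806166.67/10500.00 = 76.78 mm; Ȳ = 334833.33/10500.00 = 31.89 mm.

X̄ = 76.78 mm, Ȳ = 31.89 mm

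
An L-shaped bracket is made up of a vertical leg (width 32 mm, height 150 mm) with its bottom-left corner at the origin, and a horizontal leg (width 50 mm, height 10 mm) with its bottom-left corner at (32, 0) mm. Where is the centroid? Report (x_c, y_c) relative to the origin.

vertical leg: A = 32 × 150 = 4800.00, centroid at (16.00, 75.00).
horizontal leg: A = 50 × 10 = 500.00, centroid at (57.00, 5.00).
ΣA = 5300.00 mm², ΣAx_c = 105300.00 mm³, ΣAy_c = 362500.00 mm³.
x_c = 105300.00/5300.00 = 19.87 mm; y_c = 362500.00/5300.00 = 68.40 mm.

x_c = 19.87 mm, y_c = 68.40 mm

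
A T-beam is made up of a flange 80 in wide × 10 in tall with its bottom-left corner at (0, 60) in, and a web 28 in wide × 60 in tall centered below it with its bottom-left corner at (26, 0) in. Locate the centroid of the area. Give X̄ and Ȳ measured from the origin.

web: A = 28 × 60 = 1680.00, centroid at (40.00, 30.00).
flange: A = 80 × 10 = 800.00, centroid at (40.00, 65.00).
ΣA = 2480.00 in²
ΣAX̄ = (1680.00)(40.00) + (800.00)(40.00) = 99200.00 in³
ΣAȲ = (1680.00)(30.00) + (800.00)(65.00) = 102400.00 in³
X̄ = 99200.00 / 2480.00 = 40.00 in
Ȳ = 102400.00 / 2480.00 = 41.29 in

X̄ = 40.00 in, Ȳ = 41.29 in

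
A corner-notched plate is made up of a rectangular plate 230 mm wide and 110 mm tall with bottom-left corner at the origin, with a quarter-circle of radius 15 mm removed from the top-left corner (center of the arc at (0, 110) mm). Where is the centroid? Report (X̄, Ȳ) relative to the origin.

Part | A | x̄ᵢ | ȳᵢ | A·x̄ᵢ | A·ȳᵢ
plate | 25300.00 | 115.00 | 55.00 | 2909500.00 | 1391500.00
removed quarter-circle | -176.71 | 6.37 | 103.63 | -1125.00 | -18313.60
Σ | 25123.29 |  |  | 2908375.00 | 1373186.40
X̄ = 2908375.00 / 25123.29 = 115.76 mm
Ȳ = 1373186.40 / 25123.29 = 54.66 mm

X̄ = 115.76 mm, Ȳ = 54.66 mm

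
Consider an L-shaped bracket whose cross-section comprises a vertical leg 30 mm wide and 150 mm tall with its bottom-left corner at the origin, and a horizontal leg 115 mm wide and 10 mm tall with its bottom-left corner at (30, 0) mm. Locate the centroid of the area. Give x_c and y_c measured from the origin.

Part | A | x̄ᵢ | ȳᵢ | A·x̄ᵢ | A·ȳᵢ
vertical leg | 4500.00 | 15.00 | 75.00 | 67500.00 | 337500.00
horizontal leg | 1150.00 | 87.50 | 5.00 | 100625.00 | 5750.00
Σ | 5650.00 |  |  | 168125.00 | 343250.00
x_c = 168125.00 / 5650.00 = 29.76 mm
y_c = 343250.00 / 5650.00 = 60.75 mm

x_c = 29.76 mm, y_c = 60.75 mm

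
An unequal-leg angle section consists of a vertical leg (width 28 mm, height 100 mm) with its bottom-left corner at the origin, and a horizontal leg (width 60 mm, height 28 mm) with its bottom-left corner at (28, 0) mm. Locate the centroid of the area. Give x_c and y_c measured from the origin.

x_c = 30.50 mm, y_c = 36.50 mm

Part | A | x̄ᵢ | ȳᵢ | A·x̄ᵢ | A·ȳᵢ
vertical leg | 2800.00 | 14.00 | 50.00 | 39200.00 | 140000.00
horizontal leg | 1680.00 | 58.00 | 14.00 | 97440.00 | 23520.00
Σ | 4480.00 |  |  | 136640.00 | 163520.00
x_c = 136640.00 / 4480.00 = 30.50 mm
y_c = 163520.00 / 4480.00 = 36.50 mm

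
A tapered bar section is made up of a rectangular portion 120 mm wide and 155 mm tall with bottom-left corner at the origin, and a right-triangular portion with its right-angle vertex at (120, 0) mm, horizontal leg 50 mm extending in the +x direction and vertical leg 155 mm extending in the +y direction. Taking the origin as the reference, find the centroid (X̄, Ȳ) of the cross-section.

X̄ = 73.22 mm, Ȳ = 73.05 mm

rectangular portion: A = 120 × 155 = 18600.00, centroid at (60.00, 77.50).
triangular portion: A = ½·50·155 = 3875.00, centroid at (136.67, 51.67).
ΣA = 22475.00 mm², ΣAX̄ = 1645583.33 mm³, ΣAȲ = 1641708.33 mm³.
X̄ = 1645583.33/22475.00 = 73.22 mm; Ȳ = 1641708.33/22475.00 = 73.05 mm.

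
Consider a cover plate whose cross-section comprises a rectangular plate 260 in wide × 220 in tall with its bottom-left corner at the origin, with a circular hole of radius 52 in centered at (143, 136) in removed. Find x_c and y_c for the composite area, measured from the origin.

Part | A | x̄ᵢ | ȳᵢ | A·x̄ᵢ | A·ȳᵢ
plate | 57200.00 | 130.00 | 110.00 | 7436000.00 | 6292000.00
hole | -8494.87 | 143.00 | 136.00 | -1214765.91 | -1155301.85
Σ | 48705.13 |  |  | 6221234.09 | 5136698.15
x_c = 6221234.09 / 48705.13 = 127.73 in
y_c = 5136698.15 / 48705.13 = 105.47 in

x_c = 127.73 in, y_c = 105.47 in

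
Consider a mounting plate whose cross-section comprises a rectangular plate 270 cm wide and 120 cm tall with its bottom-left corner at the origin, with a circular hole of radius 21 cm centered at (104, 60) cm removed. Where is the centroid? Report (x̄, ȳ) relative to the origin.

x̄ = 136.38 cm, ȳ = 60.00 cm

plate: A = 270 × 120 = 32400.00, centroid at (135.00, 60.00).
hole: A = −π·21² = -1385.44, centroid at (104.00, 60.00).
ΣA = 31014.56 cm²
ΣAx̄ = (32400.00)(135.00) + (-1385.44)(104.00) = 4229913.99 cm³
ΣAȳ = (32400.00)(60.00) + (-1385.44)(60.00) = 1860873.46 cm³
x̄ = 4229913.99 / 31014.56 = 136.38 cm
ȳ = 1860873.46 / 31014.56 = 60.00 cm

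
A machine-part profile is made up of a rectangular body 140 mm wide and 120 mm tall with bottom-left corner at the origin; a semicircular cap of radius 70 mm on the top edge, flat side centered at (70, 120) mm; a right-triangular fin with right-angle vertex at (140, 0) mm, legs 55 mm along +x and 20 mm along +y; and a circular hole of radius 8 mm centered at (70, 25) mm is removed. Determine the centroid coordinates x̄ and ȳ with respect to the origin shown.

x̄ = 71.96 mm, ȳ = 86.89 mm

rectangular body: A = 140 × 120 = 16800.00, centroid at (70.00, 60.00).
semicircular top: A = ½π·70² = 7696.90, centroid at (70.00, 149.71).
triangular fin: A = ½·55·20 = 550.00, centroid at (158.33, 6.67).
hole: A = −π·8² = -201.06, centroid at (70.00, 25.00).
ΣA = 24845.84 mm²
ΣAx̄ = (16800.00)(70.00) + (7696.90)(70.00) + (550.00)(158.33) + (-201.06)(70.00) = 1787792.14 mm³
ΣAȳ = (16800.00)(60.00) + (7696.90)(149.71) + (550.00)(6.67) + (-201.06)(25.00) = 2158935.03 mm³
x̄ = 1787792.14 / 24845.84 = 71.96 mm
ȳ = 2158935.03 / 24845.84 = 86.89 mm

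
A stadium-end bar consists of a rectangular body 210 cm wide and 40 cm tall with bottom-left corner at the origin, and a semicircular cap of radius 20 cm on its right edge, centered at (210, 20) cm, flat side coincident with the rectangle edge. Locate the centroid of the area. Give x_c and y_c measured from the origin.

x_c = 112.90 cm, y_c = 20.00 cm

rectangular body: A = 210 × 40 = 8400.00, centroid at (105.00, 20.00).
semicircular end: A = ½π·20² = 628.32, centroid at (218.49, 20.00).
ΣA = 9028.32 cm², ΣAx_c = 1019280.22 cm³, ΣAy_c = 180566.37 cm³.
x_c = 1019280.22/9028.32 = 112.90 cm; y_c = 180566.37/9028.32 = 20.00 cm.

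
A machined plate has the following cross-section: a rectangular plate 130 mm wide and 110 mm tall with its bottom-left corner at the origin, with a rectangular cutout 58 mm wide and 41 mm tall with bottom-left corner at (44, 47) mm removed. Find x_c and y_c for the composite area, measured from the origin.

x_c = 63.40 mm, y_c = 52.51 mm

plate: A = 130 × 110 = 14300.00, centroid at (65.00, 55.00).
hole: A = −(58 × 41) = -2378.00, centroid at (73.00, 67.50).
ΣA = 11922.00 mm²
ΣAx_c = (14300.00)(65.00) + (-2378.00)(73.00) = 755906.00 mm³
ΣAy_c = (14300.00)(55.00) + (-2378.00)(67.50) = 625985.00 mm³
x_c = 755906.00 / 11922.00 = 63.40 mm
y_c = 625985.00 / 11922.00 = 52.51 mm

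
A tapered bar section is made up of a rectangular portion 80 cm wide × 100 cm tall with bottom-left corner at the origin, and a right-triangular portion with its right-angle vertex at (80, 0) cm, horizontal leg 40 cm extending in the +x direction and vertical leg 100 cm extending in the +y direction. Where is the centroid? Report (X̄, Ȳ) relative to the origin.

Part | A | x̄ᵢ | ȳᵢ | A·x̄ᵢ | A·ȳᵢ
rectangular portion | 8000.00 | 40.00 | 50.00 | 320000.00 | 400000.00
triangular portion | 2000.00 | 93.33 | 33.33 | 186666.67 | 66666.67
Σ | 10000.00 |  |  | 506666.67 | 466666.67
X̄ = 506666.67 / 10000.00 = 50.67 cm
Ȳ = 466666.67 / 10000.00 = 46.67 cm

X̄ = 50.67 cm, Ȳ = 46.67 cm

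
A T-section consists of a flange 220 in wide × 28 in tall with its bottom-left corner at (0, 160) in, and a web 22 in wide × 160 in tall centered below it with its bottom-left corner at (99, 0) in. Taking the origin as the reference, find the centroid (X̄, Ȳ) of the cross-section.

Part | A | x̄ᵢ | ȳᵢ | A·x̄ᵢ | A·ȳᵢ
web | 3520.00 | 110.00 | 80.00 | 387200.00 | 281600.00
flange | 6160.00 | 110.00 | 174.00 | 677600.00 | 1071840.00
Σ | 9680.00 |  |  | 1064800.00 | 1353440.00
X̄ = 1064800.00 / 9680.00 = 110.00 in
Ȳ = 1353440.00 / 9680.00 = 139.82 in

X̄ = 110.00 in, Ȳ = 139.82 in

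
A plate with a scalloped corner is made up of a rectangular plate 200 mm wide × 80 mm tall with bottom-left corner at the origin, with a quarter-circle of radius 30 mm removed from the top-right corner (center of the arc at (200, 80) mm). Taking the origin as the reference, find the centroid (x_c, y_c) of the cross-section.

x_c = 95.97 mm, y_c = 38.74 mm

plate: A = 200 × 80 = 16000.00, centroid at (100.00, 40.00).
removed quarter-circle: A = −¼π·30² = -706.86, centroid at (187.27, 67.27).
ΣA = 15293.14 mm²
ΣAx_c = (16000.00)(100.00) + (-706.86)(187.27) = 1467628.33 mm³
ΣAy_c = (16000.00)(40.00) + (-706.86)(67.27) = 592451.33 mm³
x_c = 1467628.33 / 15293.14 = 95.97 mm
y_c = 592451.33 / 15293.14 = 38.74 mm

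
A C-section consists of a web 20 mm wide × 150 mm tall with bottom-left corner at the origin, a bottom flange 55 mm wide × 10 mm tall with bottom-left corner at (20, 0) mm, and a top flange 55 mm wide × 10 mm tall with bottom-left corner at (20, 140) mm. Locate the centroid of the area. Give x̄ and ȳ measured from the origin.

x̄ = 20.06 mm, ȳ = 75.00 mm

web: A = 20 × 150 = 3000.00, centroid at (10.00, 75.00).
bottom flange: A = 55 × 10 = 550.00, centroid at (47.50, 5.00).
top flange: A = 55 × 10 = 550.00, centroid at (47.50, 145.00).
ΣA = 4100.00 mm²
ΣAx̄ = (3000.00)(10.00) + (550.00)(47.50) + (550.00)(47.50) = 82250.00 mm³
ΣAȳ = (3000.00)(75.00) + (550.00)(5.00) + (550.00)(145.00) = 307500.00 mm³
x̄ = 82250.00 / 4100.00 = 20.06 mm
ȳ = 307500.00 / 4100.00 = 75.00 mm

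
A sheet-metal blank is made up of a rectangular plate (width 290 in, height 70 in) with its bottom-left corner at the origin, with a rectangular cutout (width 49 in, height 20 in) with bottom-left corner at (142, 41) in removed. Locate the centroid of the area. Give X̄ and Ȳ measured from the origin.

plate: A = 290 × 70 = 20300.00, centroid at (145.00, 35.00).
hole: A = −(49 × 20) = -980.00, centroid at (166.50, 51.00).
ΣA = 19320.00 in², ΣAX̄ = 2780330.00 in³, ΣAȲ = 660520.00 in³.
X̄ = 2780330.00/19320.00 = 143.91 in; Ȳ = 660520.00/19320.00 = 34.19 in.

X̄ = 143.91 in, Ȳ = 34.19 in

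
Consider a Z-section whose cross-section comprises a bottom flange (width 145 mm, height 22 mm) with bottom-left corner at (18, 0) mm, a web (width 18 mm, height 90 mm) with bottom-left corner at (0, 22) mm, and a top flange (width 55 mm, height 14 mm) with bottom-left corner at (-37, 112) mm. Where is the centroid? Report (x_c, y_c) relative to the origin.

Part | A | x̄ᵢ | ȳᵢ | A·x̄ᵢ | A·ȳᵢ
bottom flange | 3190.00 | 90.50 | 11.00 | 288695.00 | 35090.00
web | 1620.00 | 9.00 | 67.00 | 14580.00 | 108540.00
top flange | 770.00 | -9.50 | 119.00 | -7315.00 | 91630.00
Σ | 5580.00 |  |  | 295960.00 | 235260.00
x_c = 295960.00 / 5580.00 = 53.04 mm
y_c = 235260.00 / 5580.00 = 42.16 mm

x_c = 53.04 mm, y_c = 42.16 mm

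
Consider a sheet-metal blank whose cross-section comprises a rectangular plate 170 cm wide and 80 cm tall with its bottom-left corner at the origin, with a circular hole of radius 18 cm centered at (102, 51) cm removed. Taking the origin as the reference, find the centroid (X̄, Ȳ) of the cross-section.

plate: A = 170 × 80 = 13600.00, centroid at (85.00, 40.00).
hole: A = −π·18² = -1017.88, centroid at (102.00, 51.00).
ΣA = 12582.12 cm², ΣAX̄ = 1052176.65 cm³, ΣAȲ = 492088.32 cm³.
X̄ = 1052176.65/12582.12 = 83.62 cm; Ȳ = 492088.32/12582.12 = 39.11 cm.

X̄ = 83.62 cm, Ȳ = 39.11 cm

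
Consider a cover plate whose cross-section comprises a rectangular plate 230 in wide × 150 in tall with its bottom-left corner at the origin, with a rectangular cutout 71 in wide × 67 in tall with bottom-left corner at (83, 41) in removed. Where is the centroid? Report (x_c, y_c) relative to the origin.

plate: A = 230 × 150 = 34500.00, centroid at (115.00, 75.00).
hole: A = −(71 × 67) = -4757.00, centroid at (118.50, 74.50).
ΣA = 29743.00 in²
ΣAx_c = (34500.00)(115.00) + (-4757.00)(118.50) = 3403795.50 in³
ΣAy_c = (34500.00)(75.00) + (-4757.00)(74.50) = 2233103.50 in³
x_c = 3403795.50 / 29743.00 = 114.44 in
y_c = 2233103.50 / 29743.00 = 75.08 in

x_c = 114.44 in, y_c = 75.08 in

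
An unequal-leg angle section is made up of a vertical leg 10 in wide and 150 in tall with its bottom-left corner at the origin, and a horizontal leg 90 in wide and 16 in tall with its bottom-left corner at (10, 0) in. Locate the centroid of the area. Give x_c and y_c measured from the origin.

vertical leg: A = 10 × 150 = 1500.00, centroid at (5.00, 75.00).
horizontal leg: A = 90 × 16 = 1440.00, centroid at (55.00, 8.00).
ΣA = 2940.00 in², ΣAx_c = 86700.00 in³, ΣAy_c = 124020.00 in³.
x_c = 86700.00/2940.00 = 29.49 in; y_c = 124020.00/2940.00 = 42.18 in.

x_c = 29.49 in, y_c = 42.18 in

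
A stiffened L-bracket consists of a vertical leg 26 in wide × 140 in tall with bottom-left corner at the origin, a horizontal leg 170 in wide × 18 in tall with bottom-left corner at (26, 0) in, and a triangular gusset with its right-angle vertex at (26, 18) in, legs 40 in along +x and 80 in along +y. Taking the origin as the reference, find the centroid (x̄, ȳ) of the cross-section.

vertical leg: A = 26 × 140 = 3640.00, centroid at (13.00, 70.00).
horizontal leg: A = 170 × 18 = 3060.00, centroid at (111.00, 9.00).
gusset: A = ½·40·80 = 1600.00, centroid at (39.33, 44.67).
ΣA = 8300.00 in², ΣAx̄ = 449913.33 in³, ΣAȳ = 353806.67 in³.
x̄ = 449913.33/8300.00 = 54.21 in; ȳ = 353806.67/8300.00 = 42.63 in.

x̄ = 54.21 in, ȳ = 42.63 in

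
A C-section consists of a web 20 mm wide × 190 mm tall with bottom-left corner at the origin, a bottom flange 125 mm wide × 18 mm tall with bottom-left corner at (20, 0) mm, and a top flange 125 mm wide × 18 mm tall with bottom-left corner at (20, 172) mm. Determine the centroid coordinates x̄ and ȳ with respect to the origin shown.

x̄ = 49.31 mm, ȳ = 95.00 mm

web: A = 20 × 190 = 3800.00, centroid at (10.00, 95.00).
bottom flange: A = 125 × 18 = 2250.00, centroid at (82.50, 9.00).
top flange: A = 125 × 18 = 2250.00, centroid at (82.50, 181.00).
ΣA = 8300.00 mm²
ΣAx̄ = (3800.00)(10.00) + (2250.00)(82.50) + (2250.00)(82.50) = 409250.00 mm³
ΣAȳ = (3800.00)(95.00) + (2250.00)(9.00) + (2250.00)(181.00) = 788500.00 mm³
x̄ = 409250.00 / 8300.00 = 49.31 mm
ȳ = 788500.00 / 8300.00 = 95.00 mm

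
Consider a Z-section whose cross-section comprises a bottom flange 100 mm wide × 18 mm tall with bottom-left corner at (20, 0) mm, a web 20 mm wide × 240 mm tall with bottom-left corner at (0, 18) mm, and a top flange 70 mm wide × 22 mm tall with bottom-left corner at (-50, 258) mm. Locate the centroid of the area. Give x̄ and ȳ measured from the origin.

bottom flange: A = 100 × 18 = 1800.00, centroid at (70.00, 9.00).
web: A = 20 × 240 = 4800.00, centroid at (10.00, 138.00).
top flange: A = 70 × 22 = 1540.00, centroid at (-15.00, 269.00).
ΣA = 8140.00 mm²
ΣAx̄ = (1800.00)(70.00) + (4800.00)(10.00) + (1540.00)(-15.00) = 150900.00 mm³
ΣAȳ = (1800.00)(9.00) + (4800.00)(138.00) + (1540.00)(269.00) = 1092860.00 mm³
x̄ = 150900.00 / 8140.00 = 18.54 mm
ȳ = 1092860.00 / 8140.00 = 134.26 mm

x̄ = 18.54 mm, ȳ = 134.26 mm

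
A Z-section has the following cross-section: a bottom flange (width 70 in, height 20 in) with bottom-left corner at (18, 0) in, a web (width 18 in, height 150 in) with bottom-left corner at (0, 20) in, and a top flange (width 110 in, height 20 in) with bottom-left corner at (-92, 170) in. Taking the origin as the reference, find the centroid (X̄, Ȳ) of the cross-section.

X̄ = 2.71 in, Ȳ = 105.79 in

bottom flange: A = 70 × 20 = 1400.00, centroid at (53.00, 10.00).
web: A = 18 × 150 = 2700.00, centroid at (9.00, 95.00).
top flange: A = 110 × 20 = 2200.00, centroid at (-37.00, 180.00).
ΣA = 6300.00 in²
ΣAX̄ = (1400.00)(53.00) + (2700.00)(9.00) + (2200.00)(-37.00) = 17100.00 in³
ΣAȲ = (1400.00)(10.00) + (2700.00)(95.00) + (2200.00)(180.00) = 666500.00 in³
X̄ = 17100.00 / 6300.00 = 2.71 in
Ȳ = 666500.00 / 6300.00 = 105.79 in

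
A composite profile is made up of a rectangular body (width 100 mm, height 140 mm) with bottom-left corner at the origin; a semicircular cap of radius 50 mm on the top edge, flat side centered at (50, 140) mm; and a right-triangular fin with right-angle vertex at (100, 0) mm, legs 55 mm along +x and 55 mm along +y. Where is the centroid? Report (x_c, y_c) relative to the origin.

rectangular body: A = 100 × 140 = 14000.00, centroid at (50.00, 70.00).
semicircular top: A = ½π·50² = 3926.99, centroid at (50.00, 161.22).
triangular fin: A = ½·55·55 = 1512.50, centroid at (118.33, 18.33).
ΣA = 19439.49 mm², ΣAx_c = 1075328.71 mm³, ΣAy_c = 1640841.21 mm³.
x_c = 1075328.71/19439.49 = 55.32 mm; y_c = 1640841.21/19439.49 = 84.41 mm.

x_c = 55.32 mm, y_c = 84.41 mm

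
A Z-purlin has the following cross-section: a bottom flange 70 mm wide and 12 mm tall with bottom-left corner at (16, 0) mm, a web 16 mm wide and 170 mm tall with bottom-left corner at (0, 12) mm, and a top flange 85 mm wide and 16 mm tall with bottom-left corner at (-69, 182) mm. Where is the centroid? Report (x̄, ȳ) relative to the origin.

x̄ = 5.80 mm, ȳ = 107.17 mm

Part | A | x̄ᵢ | ȳᵢ | A·x̄ᵢ | A·ȳᵢ
bottom flange | 840.00 | 51.00 | 6.00 | 42840.00 | 5040.00
web | 2720.00 | 8.00 | 97.00 | 21760.00 | 263840.00
top flange | 1360.00 | -26.50 | 190.00 | -36040.00 | 258400.00
Σ | 4920.00 |  |  | 28560.00 | 527280.00
x̄ = 28560.00 / 4920.00 = 5.80 mm
ȳ = 527280.00 / 4920.00 = 107.17 mm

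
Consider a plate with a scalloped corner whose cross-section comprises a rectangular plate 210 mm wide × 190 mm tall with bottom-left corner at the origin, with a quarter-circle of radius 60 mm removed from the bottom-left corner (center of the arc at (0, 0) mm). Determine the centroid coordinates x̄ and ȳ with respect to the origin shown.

plate: A = 210 × 190 = 39900.00, centroid at (105.00, 95.00).
removed quarter-circle: A = −¼π·60² = -2827.43, centroid at (25.46, 25.46).
ΣA = 37072.57 mm², ΣAx̄ = 4117500.00 mm³, ΣAȳ = 3718500.00 mm³.
x̄ = 4117500.00/37072.57 = 111.07 mm; ȳ = 3718500.00/37072.57 = 100.30 mm.

x̄ = 111.07 mm, ȳ = 100.30 mm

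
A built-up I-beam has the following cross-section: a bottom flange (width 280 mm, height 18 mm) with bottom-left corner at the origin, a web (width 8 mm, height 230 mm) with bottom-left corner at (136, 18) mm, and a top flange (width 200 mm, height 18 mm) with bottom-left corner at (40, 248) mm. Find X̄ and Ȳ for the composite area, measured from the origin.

bottom flange: A = 280 × 18 = 5040.00, centroid at (140.00, 9.00).
web: A = 8 × 230 = 1840.00, centroid at (140.00, 133.00).
top flange: A = 200 × 18 = 3600.00, centroid at (140.00, 257.00).
ΣA = 10480.00 mm²
ΣAX̄ = (5040.00)(140.00) + (1840.00)(140.00) + (3600.00)(140.00) = 1467200.00 mm³
ΣAȲ = (5040.00)(9.00) + (1840.00)(133.00) + (3600.00)(257.00) = 1215280.00 mm³
X̄ = 1467200.00 / 10480.00 = 140.00 mm
Ȳ = 1215280.00 / 10480.00 = 115.96 mm

X̄ = 140.00 mm, Ȳ = 115.96 mm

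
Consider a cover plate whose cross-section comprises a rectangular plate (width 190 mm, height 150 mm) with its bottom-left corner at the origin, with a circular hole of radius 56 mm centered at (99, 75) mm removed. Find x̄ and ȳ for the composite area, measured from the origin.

plate: A = 190 × 150 = 28500.00, centroid at (95.00, 75.00).
hole: A = −π·56² = -9852.03, centroid at (99.00, 75.00).
ΣA = 18647.97 mm²
ΣAx̄ = (28500.00)(95.00) + (-9852.03)(99.00) = 1732148.58 mm³
ΣAȳ = (28500.00)(75.00) + (-9852.03)(75.00) = 1398597.41 mm³
x̄ = 1732148.58 / 18647.97 = 92.89 mm
ȳ = 1398597.41 / 18647.97 = 75.00 mm

x̄ = 92.89 mm, ȳ = 75.00 mm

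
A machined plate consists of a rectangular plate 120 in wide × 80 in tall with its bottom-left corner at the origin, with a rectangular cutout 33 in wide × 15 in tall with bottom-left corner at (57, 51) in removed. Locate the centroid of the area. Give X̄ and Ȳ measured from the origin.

X̄ = 59.27 in, Ȳ = 38.99 in

Part | A | x̄ᵢ | ȳᵢ | A·x̄ᵢ | A·ȳᵢ
plate | 9600.00 | 60.00 | 40.00 | 576000.00 | 384000.00
hole | -495.00 | 73.50 | 58.50 | -36382.50 | -28957.50
Σ | 9105.00 |  |  | 539617.50 | 355042.50
X̄ = 539617.50 / 9105.00 = 59.27 in
Ȳ = 355042.50 / 9105.00 = 38.99 in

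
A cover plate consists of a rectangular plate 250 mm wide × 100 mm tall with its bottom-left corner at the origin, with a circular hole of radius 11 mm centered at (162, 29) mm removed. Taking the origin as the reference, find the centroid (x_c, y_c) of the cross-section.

Part | A | x̄ᵢ | ȳᵢ | A·x̄ᵢ | A·ȳᵢ
plate | 25000.00 | 125.00 | 50.00 | 3125000.00 | 1250000.00
hole | -380.13 | 162.00 | 29.00 | -61581.50 | -11023.85
Σ | 24619.87 |  |  | 3063418.50 | 1238976.15
x_c = 3063418.50 / 24619.87 = 124.43 mm
y_c = 1238976.15 / 24619.87 = 50.32 mm

x_c = 124.43 mm, y_c = 50.32 mm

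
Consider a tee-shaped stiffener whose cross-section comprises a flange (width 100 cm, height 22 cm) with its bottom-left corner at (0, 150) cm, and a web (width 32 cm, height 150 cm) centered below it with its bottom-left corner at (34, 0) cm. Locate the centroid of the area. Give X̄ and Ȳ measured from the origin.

X̄ = 50.00 cm, Ȳ = 102.03 cm

web: A = 32 × 150 = 4800.00, centroid at (50.00, 75.00).
flange: A = 100 × 22 = 2200.00, centroid at (50.00, 161.00).
ΣA = 7000.00 cm², ΣAX̄ = 350000.00 cm³, ΣAȲ = 714200.00 cm³.
X̄ = 350000.00/7000.00 = 50.00 cm; Ȳ = 714200.00/7000.00 = 102.03 cm.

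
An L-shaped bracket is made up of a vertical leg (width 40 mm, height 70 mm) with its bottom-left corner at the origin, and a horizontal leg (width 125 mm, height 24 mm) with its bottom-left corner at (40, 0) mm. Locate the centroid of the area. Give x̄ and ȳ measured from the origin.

vertical leg: A = 40 × 70 = 2800.00, centroid at (20.00, 35.00).
horizontal leg: A = 125 × 24 = 3000.00, centroid at (102.50, 12.00).
ΣA = 5800.00 mm²
ΣAx̄ = (2800.00)(20.00) + (3000.00)(102.50) = 363500.00 mm³
ΣAȳ = (2800.00)(35.00) + (3000.00)(12.00) = 134000.00 mm³
x̄ = 363500.00 / 5800.00 = 62.67 mm
ȳ = 134000.00 / 5800.00 = 23.10 mm

x̄ = 62.67 mm, ȳ = 23.10 mm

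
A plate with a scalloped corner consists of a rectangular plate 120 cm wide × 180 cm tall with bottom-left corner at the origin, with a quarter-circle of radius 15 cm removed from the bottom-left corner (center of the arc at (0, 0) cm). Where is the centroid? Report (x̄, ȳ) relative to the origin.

Part | A | x̄ᵢ | ȳᵢ | A·x̄ᵢ | A·ȳᵢ
plate | 21600.00 | 60.00 | 90.00 | 1296000.00 | 1944000.00
removed quarter-circle | -176.71 | 6.37 | 6.37 | -1125.00 | -1125.00
Σ | 21423.29 |  |  | 1294875.00 | 1942875.00
x̄ = 1294875.00 / 21423.29 = 60.44 cm
ȳ = 1942875.00 / 21423.29 = 90.69 cm

x̄ = 60.44 cm, ȳ = 90.69 cm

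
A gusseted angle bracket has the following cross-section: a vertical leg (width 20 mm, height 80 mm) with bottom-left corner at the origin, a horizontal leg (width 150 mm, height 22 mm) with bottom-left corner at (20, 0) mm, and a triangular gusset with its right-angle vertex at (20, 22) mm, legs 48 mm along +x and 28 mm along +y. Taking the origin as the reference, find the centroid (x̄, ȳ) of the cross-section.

vertical leg: A = 20 × 80 = 1600.00, centroid at (10.00, 40.00).
horizontal leg: A = 150 × 22 = 3300.00, centroid at (95.00, 11.00).
gusset: A = ½·48·28 = 672.00, centroid at (36.00, 31.33).
ΣA = 5572.00 mm²
ΣAx̄ = (1600.00)(10.00) + (3300.00)(95.00) + (672.00)(36.00) = 353692.00 mm³
ΣAȳ = (1600.00)(40.00) + (3300.00)(11.00) + (672.00)(31.33) = 121356.00 mm³
x̄ = 353692.00 / 5572.00 = 63.48 mm
ȳ = 121356.00 / 5572.00 = 21.78 mm

x̄ = 63.48 mm, ȳ = 21.78 mm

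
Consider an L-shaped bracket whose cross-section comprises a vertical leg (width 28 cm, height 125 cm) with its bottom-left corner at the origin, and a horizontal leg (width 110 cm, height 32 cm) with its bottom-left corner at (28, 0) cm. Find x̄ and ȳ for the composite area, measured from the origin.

x̄ = 48.60 cm, ȳ = 39.18 cm

Part | A | x̄ᵢ | ȳᵢ | A·x̄ᵢ | A·ȳᵢ
vertical leg | 3500.00 | 14.00 | 62.50 | 49000.00 | 218750.00
horizontal leg | 3520.00 | 83.00 | 16.00 | 292160.00 | 56320.00
Σ | 7020.00 |  |  | 341160.00 | 275070.00
x̄ = 341160.00 / 7020.00 = 48.60 cm
ȳ = 275070.00 / 7020.00 = 39.18 cm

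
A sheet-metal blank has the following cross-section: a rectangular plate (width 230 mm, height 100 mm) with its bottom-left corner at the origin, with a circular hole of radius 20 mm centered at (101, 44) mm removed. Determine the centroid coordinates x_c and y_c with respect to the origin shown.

x_c = 115.81 mm, y_c = 50.35 mm

plate: A = 230 × 100 = 23000.00, centroid at (115.00, 50.00).
hole: A = −π·20² = -1256.64, centroid at (101.00, 44.00).
ΣA = 21743.36 mm², ΣAx_c = 2518079.66 mm³, ΣAy_c = 1094707.97 mm³.
x_c = 2518079.66/21743.36 = 115.81 mm; y_c = 1094707.97/21743.36 = 50.35 mm.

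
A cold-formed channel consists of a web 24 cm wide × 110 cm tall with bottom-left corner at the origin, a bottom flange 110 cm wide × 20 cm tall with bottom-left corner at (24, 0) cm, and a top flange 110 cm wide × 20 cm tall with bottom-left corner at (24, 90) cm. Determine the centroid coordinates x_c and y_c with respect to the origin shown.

x_c = 53.88 cm, y_c = 55.00 cm

Part | A | x̄ᵢ | ȳᵢ | A·x̄ᵢ | A·ȳᵢ
web | 2640.00 | 12.00 | 55.00 | 31680.00 | 145200.00
bottom flange | 2200.00 | 79.00 | 10.00 | 173800.00 | 22000.00
top flange | 2200.00 | 79.00 | 100.00 | 173800.00 | 220000.00
Σ | 7040.00 |  |  | 379280.00 | 387200.00
x_c = 379280.00 / 7040.00 = 53.88 cm
y_c = 387200.00 / 7040.00 = 55.00 cm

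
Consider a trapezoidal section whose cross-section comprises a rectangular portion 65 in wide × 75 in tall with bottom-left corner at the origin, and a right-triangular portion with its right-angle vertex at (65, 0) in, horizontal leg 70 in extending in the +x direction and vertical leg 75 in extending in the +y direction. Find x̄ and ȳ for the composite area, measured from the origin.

rectangular portion: A = 65 × 75 = 4875.00, centroid at (32.50, 37.50).
triangular portion: A = ½·70·75 = 2625.00, centroid at (88.33, 25.00).
ΣA = 7500.00 in², ΣAx̄ = 390312.50 in³, ΣAȳ = 248437.50 in³.
x̄ = 390312.50/7500.00 = 52.04 in; ȳ = 248437.50/7500.00 = 33.12 in.

x̄ = 52.04 in, ȳ = 33.12 in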